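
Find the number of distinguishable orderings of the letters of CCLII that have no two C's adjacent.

Total arrangements of CCLII: 5!/(2!·2!) = 30.
Arrangements with the C's together: treat CC as one letter, giving (4)!/(2!) = 12.
Subtracting, 30 − 12 = 18 arrangements keep the C's apart.

18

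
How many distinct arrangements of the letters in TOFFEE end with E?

60

Fix E in the last position and arrange the remaining 5 letters.
Those 5 letters have F appearing twice, giving (5)!/(2!) = 60.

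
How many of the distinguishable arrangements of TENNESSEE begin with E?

Fix E in the first position and arrange the remaining 8 letters.
Those 8 letters have E appearing 3 times, N appearing twice, and S appearing twice, giving (8)!/(3!·2!·2!) = 1680.

1680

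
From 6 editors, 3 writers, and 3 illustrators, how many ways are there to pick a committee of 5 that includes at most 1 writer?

504

Split by how many writers are chosen (0 through 1).
Sum: C(3,0)·C(9,5) + C(3,1)·C(9,4) = 126 + 378 = 504.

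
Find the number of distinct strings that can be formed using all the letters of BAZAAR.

Letter multiplicities in BAZAAR: A×3, B×1, R×1, Z×1.
So there are 6! / (3!) = 120 distinguishable arrangements.

120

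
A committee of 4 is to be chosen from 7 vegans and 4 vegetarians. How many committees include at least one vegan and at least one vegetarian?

With no constraint there are C(11,4) = 330 possible selections.
Subtract selections that omit an entire group: no vegans → C(4,4) = 1; no vegetarians → C(7,4) = 35.
Both groups omitted at once is impossible, so 330 − 36 = 294.

294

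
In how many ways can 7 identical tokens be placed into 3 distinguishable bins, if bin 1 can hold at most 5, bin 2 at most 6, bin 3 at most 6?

Ignoring the caps, the number of non-negative solutions to x_1+…+x_3 = 7 is C(9,2) = 36.
Subtract solutions that violate a single cap (substitute x_i' = x_i − (cap_i+1)): x_1 ≥ 6 gives C(3,2) = 3; x_2 ≥ 7 gives C(2,2) = 1; x_3 ≥ 7 gives C(2,2) = 1. Together 5.
No two caps can be exceeded simultaneously, so the pair terms are all 0.
By inclusion–exclusion the count is 36 − 5 + 0 = 31.

31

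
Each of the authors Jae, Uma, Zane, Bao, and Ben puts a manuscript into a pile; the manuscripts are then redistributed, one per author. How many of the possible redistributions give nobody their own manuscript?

44

Count assignments avoiding every fixed point. For any j of the 5 authors fixed to their own manuscript, the other 5−j can be arranged in (5−j)! ways.
By inclusion–exclusion this is Σ_{j=0}^{5} (−1)^j C(5,j)·(5−j)!.
Computing: 120 − 120 + 60 − 20 + 5 − 1 = 44.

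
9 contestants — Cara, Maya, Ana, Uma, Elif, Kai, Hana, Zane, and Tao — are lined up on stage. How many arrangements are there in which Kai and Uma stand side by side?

80640

Treat {Kai, Uma} as a single unit. There are 8 units to order, and the pair itself can be ordered 2 ways.
So the count is 2·(8)! = 80640.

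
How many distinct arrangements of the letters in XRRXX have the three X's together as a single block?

Treat the 3 copies of X as a single block. The multiset to arrange is then {XXX, R, R}, 3 items in all.
That gives (3)!/(2!) = 3 arrangements.

3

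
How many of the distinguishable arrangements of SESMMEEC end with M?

Fix M in the last position and arrange the remaining 7 letters.
Those 7 letters have E appearing 3 times and S appearing twice, giving (7)!/(3!·2!) = 420.

420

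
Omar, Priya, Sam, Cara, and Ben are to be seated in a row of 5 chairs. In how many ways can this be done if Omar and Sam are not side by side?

There are 5! = 120 arrangements in all. If Omar and Sam are adjacent, merging them into one block gives 2·(4)! = 48 arrangements.
Complementary counting: 120 − 48 = 72.

72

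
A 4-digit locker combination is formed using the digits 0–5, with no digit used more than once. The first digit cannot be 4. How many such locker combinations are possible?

300

The first digit has 6−1 = 5 choices (anything except 4).
The remaining 3 digits are filled from the other 5 symbols without repetition: 5 × 4 × 3 = 60.
Total: 5 × 60 = 300.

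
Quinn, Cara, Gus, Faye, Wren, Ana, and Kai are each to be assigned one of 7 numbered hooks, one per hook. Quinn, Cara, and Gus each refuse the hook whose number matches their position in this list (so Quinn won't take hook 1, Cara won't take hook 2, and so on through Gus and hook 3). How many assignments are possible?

3216

Let Aᵢ (for i ∈ {1, 2, 3}) be the placements that put person i in their forbidden hook. Any j of these fix j positions, leaving (7−j)! ways to fill the rest, and there are C(3,j) ways to pick which j.
By inclusion–exclusion, the number of valid placements is Σ_{j=0}^{3} (−1)^j C(3,j)·(7−j)!.
Computing: 5040 − 2160 + 360 − 24 = 3216.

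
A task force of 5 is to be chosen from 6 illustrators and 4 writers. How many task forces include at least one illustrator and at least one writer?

With no constraint there are C(10,5) = 252 possible selections.
Subtract selections that omit an entire group: no illustrators → C(4,5) = 0; no writers → C(6,5) = 6.
Both groups omitted at once is impossible, so 252 − 6 = 246.

246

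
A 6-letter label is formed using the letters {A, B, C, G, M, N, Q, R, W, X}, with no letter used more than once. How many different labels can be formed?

151200

This is a permutation of 6 out of 10: P(10,6) = 10!/4!.
That product is 10 × 9 × 8 × 7 × 6 × 5 = 151200.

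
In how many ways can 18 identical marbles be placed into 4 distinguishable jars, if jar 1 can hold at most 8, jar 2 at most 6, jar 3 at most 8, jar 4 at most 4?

141

By stars and bars, unrestricted non-negative solutions to x_1+…+x_4 = 18 number C(18+3,3) = 1330.
Subtract solutions that violate a single cap (substitute x_i' = x_i − (cap_i+1)): x_1 ≥ 9 gives C(12,3) = 220; x_2 ≥ 7 gives C(14,3) = 364; x_3 ≥ 9 gives C(12,3) = 220; x_4 ≥ 5 gives C(16,3) = 560. Together 1364.
Add back pairs where two caps are both exceeded: 10 + 1 + 35 + 10 + 84 + 35 = 175.
By inclusion–exclusion the count is 1330 − 1364 + 175 = 141.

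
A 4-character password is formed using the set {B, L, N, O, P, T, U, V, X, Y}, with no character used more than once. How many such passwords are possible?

5040

With no repetition, fill the 4 characters in order: 10 choices, then 9, down to 7.
That product is 10 × 9 × 8 × 7 = 5040.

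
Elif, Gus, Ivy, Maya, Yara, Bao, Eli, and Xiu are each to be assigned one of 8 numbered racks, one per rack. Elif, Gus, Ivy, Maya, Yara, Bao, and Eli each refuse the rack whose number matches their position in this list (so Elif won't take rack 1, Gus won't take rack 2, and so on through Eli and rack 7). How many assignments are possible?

Let Aᵢ (for 1 ≤ i ≤ 7) be the placements that put person i in their forbidden rack. Any j of these fix j positions, leaving (8−j)! ways to fill the rest, and there are C(7,j) ways to pick which j.
By inclusion–exclusion, the number of valid placements is Σ_{j=0}^{7} (−1)^j C(7,j)·(8−j)!.
Computing: 40320 − 35280 + 15120 − 4200 + 840 − 126 + 14 − 1 = 16687.

16687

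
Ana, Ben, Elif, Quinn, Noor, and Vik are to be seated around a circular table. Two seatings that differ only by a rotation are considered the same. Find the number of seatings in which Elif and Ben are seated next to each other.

48

Treat {Elif, Ben} as one unit (2 internal orders) and seat the resulting 5 units around the table: (4)! circular arrangements.
So 2 × (4)! = 2 × 24 = 48.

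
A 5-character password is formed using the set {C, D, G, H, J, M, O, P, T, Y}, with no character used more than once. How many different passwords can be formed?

Choose and order 5 of the 10 symbols: the first character has 10 options, the next 9, and so on down to 6.
10 × 9 × 8 × 7 × 6 = 30240.

30240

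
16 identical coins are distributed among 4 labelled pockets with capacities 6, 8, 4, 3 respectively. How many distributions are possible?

51

Ignoring the caps, the number of non-negative solutions to x_1+…+x_4 = 16 is C(19,3) = 969.
Subtract solutions that violate a single cap (substitute x_i' = x_i − (cap_i+1)): x_1 ≥ 7 gives C(12,3) = 220; x_2 ≥ 9 gives C(10,3) = 120; x_3 ≥ 5 gives C(14,3) = 364; x_4 ≥ 4 gives C(15,3) = 455. Together 1159.
Add back pairs where two caps are both exceeded: 1 + 35 + 56 + 10 + 20 + 120 = 242.
Subtract triples: 0 + 0 + 1 + 0 = 1.
By inclusion–exclusion the count is 969 − 1159 + 242 − 1 = 51.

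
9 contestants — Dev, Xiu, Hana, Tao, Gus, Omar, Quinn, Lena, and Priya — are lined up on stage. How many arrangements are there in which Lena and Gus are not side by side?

There are 9! = 362880 arrangements in all. If Lena and Gus are adjacent, merging them into one block gives 2·(8)! = 80640 arrangements.
Complementary counting: 362880 − 80640 = 282240.

282240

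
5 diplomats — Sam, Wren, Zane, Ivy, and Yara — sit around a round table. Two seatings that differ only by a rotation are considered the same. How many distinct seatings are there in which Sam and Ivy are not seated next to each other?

12

All circular seatings of 5 people number (4)! = 24.
Seatings with Sam beside Ivy: treat them as a block with 2 internal orders, giving 2 × (3)! = 12.
Subtracting, 24 − 12 = 12.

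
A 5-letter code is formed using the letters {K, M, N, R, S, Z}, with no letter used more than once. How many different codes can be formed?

This is a permutation of 5 out of 6: P(6,5) = 6!/1!.
That product is 6 × 5 × 4 × 3 × 2 = 720.

720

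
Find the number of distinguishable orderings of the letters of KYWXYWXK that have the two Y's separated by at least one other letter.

1890

Total arrangements of KYWXYWXK: 8!/(2!·2!·2!·2!) = 2520.
Arrangements with the Y's together: treat YY as one letter, giving (7)!/(2!·2!·2!) = 630.
Subtracting, 2520 − 630 = 1890 arrangements keep the Y's apart.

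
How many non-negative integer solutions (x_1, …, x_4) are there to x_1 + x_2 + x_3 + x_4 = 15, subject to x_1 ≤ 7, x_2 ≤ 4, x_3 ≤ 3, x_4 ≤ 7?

70

Without the upper bounds there are C(18,3) = 816 ways to split 15 among 4 variables.
Subtract solutions that violate a single cap (substitute x_i' = x_i − (cap_i+1)): x_1 ≥ 8 gives C(10,3) = 120; x_2 ≥ 5 gives C(13,3) = 286; x_3 ≥ 4 gives C(14,3) = 364; x_4 ≥ 8 gives C(10,3) = 120. Together 890.
Add back pairs where two caps are both exceeded: 10 + 20 + 0 + 84 + 10 + 20 = 144.
By inclusion–exclusion the count is 816 − 890 + 144 = 70.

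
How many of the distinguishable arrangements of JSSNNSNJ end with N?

Fix N in the last position and arrange the remaining 7 letters.
Those 7 letters have J appearing twice, N appearing twice, and S appearing 3 times, giving (7)!/(3!·2!·2!) = 210.

210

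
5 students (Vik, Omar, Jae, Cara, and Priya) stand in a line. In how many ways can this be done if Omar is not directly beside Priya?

Of the 5! = 120 arrangements, those with Omar and Priya adjacent number 2 × 4! = 48 (treat the pair as a block with 2 internal orders).
Complementary counting: 120 − 48 = 72.

72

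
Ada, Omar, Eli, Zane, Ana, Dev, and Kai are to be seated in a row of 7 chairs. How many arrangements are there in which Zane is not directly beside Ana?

3600

Of the 7! = 5040 arrangements, those with Zane and Ana adjacent number 2 × 6! = 1440 (treat the pair as a block with 2 internal orders).
So 5040 − 1440 = 3600 arrangements keep them apart.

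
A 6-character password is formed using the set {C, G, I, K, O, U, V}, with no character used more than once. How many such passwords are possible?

Choose and order 6 of the 7 symbols: the first character has 7 options, the next 6, and so on down to 2.
That product is 7 × 6 × 5 × 4 × 3 × 2 = 5040.

5040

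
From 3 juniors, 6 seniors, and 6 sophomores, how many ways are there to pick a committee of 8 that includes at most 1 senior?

225

Split by how many seniors are chosen (0 through 1).
Sum: C(6,0)·C(9,8) + C(6,1)·C(9,7) = 9 + 216 = 225.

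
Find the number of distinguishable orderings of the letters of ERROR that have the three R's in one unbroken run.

6

Treat the 3 copies of R as a single block. The multiset to arrange is then {RRR, E, O}, 3 items in all.
All 3 items are distinct, so there are (3)! = 6 arrangements.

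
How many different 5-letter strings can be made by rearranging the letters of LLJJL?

10

The 5 letters of LLJJL have repeats: J appearing twice and L appearing 3 times.
The number of distinct arrangements is 5!/(3!·2!) = 120/12 = 10.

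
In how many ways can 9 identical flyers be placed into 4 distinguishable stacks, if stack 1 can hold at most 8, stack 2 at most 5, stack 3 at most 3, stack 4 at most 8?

Without the upper bounds there are C(12,3) = 220 ways to split 9 among 4 stacks.
Subtract solutions that violate a single cap (substitute x_i' = x_i − (cap_i+1)): x_1 ≥ 9 gives C(3,3) = 1; x_2 ≥ 6 gives C(6,3) = 20; x_3 ≥ 4 gives C(8,3) = 56; x_4 ≥ 9 gives C(3,3) = 1. Together 78.
No two caps can be exceeded simultaneously, so the pair terms are all 0.
By inclusion–exclusion the count is 220 − 78 + 0 = 142.

142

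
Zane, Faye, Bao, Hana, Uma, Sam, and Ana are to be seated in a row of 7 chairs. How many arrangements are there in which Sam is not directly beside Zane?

3600

Of the 7! = 5040 arrangements, those with Sam and Zane adjacent number 2 × 6! = 1440 (treat the pair as a block with 2 internal orders).
So 5040 − 1440 = 3600 arrangements keep them apart.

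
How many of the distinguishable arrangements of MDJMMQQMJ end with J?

840

With the last slot taken by J, it remains to arrange the other 8 letters (MDMMQQMJ).
Those 8 letters have M appearing 4 times and Q appearing twice, giving (8)!/(4!·2!) = 840.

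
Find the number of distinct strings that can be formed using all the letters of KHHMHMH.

The 7 letters of KHHMHMH have repeats: H appearing 4 times and M appearing twice.
Dividing 7! = 5040 by 4!·2! = 48 for the repeated letters gives 105.

105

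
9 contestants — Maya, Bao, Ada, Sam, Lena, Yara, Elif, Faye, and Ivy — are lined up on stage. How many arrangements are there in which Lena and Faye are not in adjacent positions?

282240

Of the 9! = 362880 arrangements, those with Lena and Faye adjacent number 2 × 8! = 80640 (treat the pair as a block with 2 internal orders).
So 362880 − 80640 = 282240 arrangements keep them apart.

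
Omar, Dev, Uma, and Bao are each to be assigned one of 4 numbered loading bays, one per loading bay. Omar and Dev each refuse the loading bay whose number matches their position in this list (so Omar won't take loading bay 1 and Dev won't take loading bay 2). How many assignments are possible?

14

Let Aᵢ (for i ∈ {1, 2}) be the placements that put person i in their forbidden loading bay. Any j of these fix j positions, leaving (4−j)! ways to fill the rest, and there are C(2,j) ways to pick which j.
By inclusion–exclusion, the number of valid placements is Σ_{j=0}^{2} (−1)^j C(2,j)·(4−j)!.
Computing: 24 − 12 + 2 = 14.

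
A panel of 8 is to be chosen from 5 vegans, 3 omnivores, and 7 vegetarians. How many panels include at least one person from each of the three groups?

Total 8-person selections from all 15: C(15,8) = 6435.
Subtract selections that omit an entire group: no vegans → C(10,8) = 45; no omnivores → C(12,8) = 495; no vegetarians → C(8,8) = 1.
Add back selections omitting two groups (i.e. drawn from a single group): C(5,8) + C(3,8) + C(7,8) = 0.
By inclusion–exclusion: 6435 − 541 + 0 = 5894.

5894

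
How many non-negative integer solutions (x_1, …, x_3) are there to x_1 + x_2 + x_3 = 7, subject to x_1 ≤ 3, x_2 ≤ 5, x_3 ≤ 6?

By stars and bars, unrestricted non-negative solutions to x_1+…+x_3 = 7 number C(7+2,2) = 36.
Subtract solutions that violate a single cap (substitute x_i' = x_i − (cap_i+1)): x_1 ≥ 4 gives C(5,2) = 10; x_2 ≥ 6 gives C(3,2) = 3; x_3 ≥ 7 gives C(2,2) = 1. Together 14.
No two caps can be exceeded simultaneously, so the pair terms are all 0.
By inclusion–exclusion the count is 36 − 14 + 0 = 22.

22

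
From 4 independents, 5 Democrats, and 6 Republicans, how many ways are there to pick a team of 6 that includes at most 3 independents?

4950

Split by how many independents are chosen (0 through 3).
Sum: C(4,0)·C(11,6) + C(4,1)·C(11,5) + C(4,2)·C(11,4) + C(4,3)·C(11,3) = 462 + 1848 + 1980 + 660 = 4950.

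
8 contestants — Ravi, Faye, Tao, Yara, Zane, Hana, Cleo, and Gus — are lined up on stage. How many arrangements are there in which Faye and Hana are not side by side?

There are 8! = 40320 arrangements in all. If Faye and Hana are adjacent, merging them into one block gives 2·(7)! = 10080 arrangements.
So 40320 − 10080 = 30240 arrangements keep them apart.

30240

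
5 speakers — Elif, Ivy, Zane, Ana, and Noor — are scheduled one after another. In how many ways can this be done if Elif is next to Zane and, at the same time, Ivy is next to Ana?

24

Treat {Elif,Zane} as one block (2 orders) and {Ivy,Ana} as another (2 orders).
That leaves 3 units to arrange: 2 × 2 × 3! = 4 × 6 = 24.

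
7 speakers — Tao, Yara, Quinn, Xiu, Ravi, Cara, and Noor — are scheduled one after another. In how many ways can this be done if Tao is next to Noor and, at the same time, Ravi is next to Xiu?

480

Treat {Tao,Noor} as one block (2 orders) and {Ravi,Xiu} as another (2 orders).
That leaves 5 units to arrange: 2 × 2 × 5! = 4 × 120 = 480.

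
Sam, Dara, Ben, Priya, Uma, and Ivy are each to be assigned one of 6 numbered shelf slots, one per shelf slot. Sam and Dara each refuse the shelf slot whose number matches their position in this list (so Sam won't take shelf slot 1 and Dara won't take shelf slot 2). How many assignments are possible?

504

Let Aᵢ (for i ∈ {1, 2}) be the placements that put person i in their forbidden shelf slot. Any j of these fix j positions, leaving (6−j)! ways to fill the rest, and there are C(2,j) ways to pick which j.
By inclusion–exclusion, the number of valid placements is Σ_{j=0}^{2} (−1)^j C(2,j)·(6−j)!.
Computing: 720 − 240 + 24 = 504.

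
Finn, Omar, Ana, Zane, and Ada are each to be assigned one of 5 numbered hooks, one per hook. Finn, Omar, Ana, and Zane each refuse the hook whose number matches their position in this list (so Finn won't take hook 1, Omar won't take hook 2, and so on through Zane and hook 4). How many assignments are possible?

Let Aᵢ (for 1 ≤ i ≤ 4) be the placements that put person i in their forbidden hook. Any j of these fix j positions, leaving (5−j)! ways to fill the rest, and there are C(4,j) ways to pick which j.
By inclusion–exclusion, the number of valid placements is Σ_{j=0}^{4} (−1)^j C(4,j)·(5−j)!.
Computing: 120 − 96 + 36 − 8 + 1 = 53.

53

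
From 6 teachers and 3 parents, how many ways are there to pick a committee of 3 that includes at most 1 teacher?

Split by how many teachers are chosen (0 through 1).
Sum: C(6,0)·C(3,3) + C(6,1)·C(3,2) = 1 + 18 = 19.

19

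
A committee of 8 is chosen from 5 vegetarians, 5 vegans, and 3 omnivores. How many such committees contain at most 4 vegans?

1231

Split by how many vegans are chosen (0 through 4).
Sum: C(5,0)·C(8,8) + C(5,1)·C(8,7) + C(5,2)·C(8,6) + C(5,3)·C(8,5) + C(5,4)·C(8,4) = 1 + 40 + 280 + 560 + 350 = 1231.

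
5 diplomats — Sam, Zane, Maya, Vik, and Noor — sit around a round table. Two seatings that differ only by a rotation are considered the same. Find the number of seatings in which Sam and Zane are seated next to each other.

Glue Sam and Zane into a block (2 internal orders). Seating 4 units around a circle gives (3)! arrangements.
So 2 × (3)! = 2 × 6 = 12.

12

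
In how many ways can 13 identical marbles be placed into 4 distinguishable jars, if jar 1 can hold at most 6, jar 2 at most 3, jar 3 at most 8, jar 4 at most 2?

Without the upper bounds there are C(16,3) = 560 ways to split 13 among 4 jars.
Subtract solutions that violate a single cap (substitute x_i' = x_i − (cap_i+1)): x_1 ≥ 7 gives C(9,3) = 84; x_2 ≥ 4 gives C(12,3) = 220; x_3 ≥ 9 gives C(7,3) = 35; x_4 ≥ 3 gives C(13,3) = 286. Together 625.
Add back pairs where two caps are both exceeded: 10 + 0 + 20 + 1 + 84 + 4 = 119.
By inclusion–exclusion the count is 560 − 625 + 119 = 54.

54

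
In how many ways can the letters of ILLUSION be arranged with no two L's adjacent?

7560

There are 8!/(2!·2!) = 10080 arrangements of ILLUSION in total.
If the two L's are adjacent, glue them into one block, leaving 7 items to arrange: (7)!/(2!) = 2520 ways.
Hence 10080 − 2520 = 7560.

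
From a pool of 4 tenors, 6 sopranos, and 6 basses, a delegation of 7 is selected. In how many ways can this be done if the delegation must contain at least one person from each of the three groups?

10408

Total 7-person selections from all 16: C(16,7) = 11440.
Selections missing a whole group: no tenors → C(12,7) = 792; no sopranos → C(10,7) = 120; no basses → C(10,7) = 120.
Add back selections omitting two groups (i.e. drawn from a single group): C(4,7) + C(6,7) + C(6,7) = 0.
By inclusion–exclusion: 11440 − 1032 + 0 = 10408.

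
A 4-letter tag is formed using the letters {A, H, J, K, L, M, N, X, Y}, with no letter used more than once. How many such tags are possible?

With no repetition, fill the 4 letters in order: 9 choices, then 8, down to 6.
9 × 8 × 7 × 6 = 3024.

3024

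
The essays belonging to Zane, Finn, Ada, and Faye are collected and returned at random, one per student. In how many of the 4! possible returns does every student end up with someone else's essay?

9

Count assignments avoiding every fixed point. For any j of the 4 students fixed to their own essay, the other 4−j can be arranged in (4−j)! ways.
By inclusion–exclusion this is Σ_{j=0}^{4} (−1)^j C(4,j)·(4−j)!.
Computing: 24 − 24 + 12 − 4 + 1 = 9.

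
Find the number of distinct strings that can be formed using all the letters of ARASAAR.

105

Letter multiplicities in ARASAAR: A×4, R×2, S×1.
So there are 7! / (4!·2!) = 105 distinguishable arrangements.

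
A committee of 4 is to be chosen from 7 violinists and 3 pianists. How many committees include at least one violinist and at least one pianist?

175

Unrestricted: C(10,4) = 210 ways to pick any 4 of the 10.
Subtract selections that omit an entire group: no violinists → C(3,4) = 0; no pianists → C(7,4) = 35.
Both groups omitted at once is impossible, so 210 − 35 = 175.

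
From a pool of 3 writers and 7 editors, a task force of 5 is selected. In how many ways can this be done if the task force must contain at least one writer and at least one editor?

With no constraint there are C(10,5) = 252 possible selections.
Selections missing a whole group: no writers → C(7,5) = 21; no editors → C(3,5) = 0.
Both groups omitted at once is impossible, so 252 − 21 = 231.

231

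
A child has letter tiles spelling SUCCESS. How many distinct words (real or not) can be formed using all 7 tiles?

420

Letter multiplicities in SUCCESS: C×2, E×1, S×3, U×1.
Dividing 7! = 5040 by 3!·2! = 12 for the repeated letters gives 420.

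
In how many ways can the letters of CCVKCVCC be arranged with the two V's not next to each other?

There are 8!/(5!·2!) = 168 arrangements of CCVKCVCC in total.
If the two V's are adjacent, glue them into one block, leaving 7 items to arrange: (7)!/(5!) = 42 ways.
Hence 168 − 42 = 126.

126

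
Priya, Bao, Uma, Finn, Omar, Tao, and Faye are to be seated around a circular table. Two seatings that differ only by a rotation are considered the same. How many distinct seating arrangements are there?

Fix one person's seat to break rotational symmetry; the remaining 6 people can be arranged in (6)! = 720 ways.

720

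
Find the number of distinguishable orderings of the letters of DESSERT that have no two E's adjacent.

900

Total arrangements of DESSERT: 7!/(2!·2!) = 1260.
If the two E's are adjacent, glue them into one block, leaving 6 items to arrange: (6)!/(2!) = 360 ways.
Hence 1260 − 360 = 900.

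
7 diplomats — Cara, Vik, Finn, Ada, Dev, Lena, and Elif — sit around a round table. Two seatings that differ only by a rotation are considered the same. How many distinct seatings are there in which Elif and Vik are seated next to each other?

Glue Elif and Vik into a block (2 internal orders). Seating 6 units around a circle gives (5)! arrangements.
So 2 × (5)! = 2 × 120 = 240.

240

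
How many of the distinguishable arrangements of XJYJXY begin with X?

30

Fix X in the first position and arrange the remaining 5 letters.
Those 5 letters have J appearing twice and Y appearing twice, giving (5)!/(2!·2!) = 30.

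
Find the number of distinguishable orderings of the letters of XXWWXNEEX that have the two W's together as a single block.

840

Treat the 2 copies of W as a single block. The multiset to arrange is then {WW, E, E, N, X, X, X, X}, 8 items in all.
That gives (8)!/(4!·2!) = 840 arrangements.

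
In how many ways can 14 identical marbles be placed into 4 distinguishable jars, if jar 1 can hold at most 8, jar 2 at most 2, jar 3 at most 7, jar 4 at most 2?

Ignoring the caps, the number of non-negative solutions to x_1+…+x_4 = 14 is C(17,3) = 680.
Subtract solutions that violate a single cap (substitute x_i' = x_i − (cap_i+1)): x_1 ≥ 9 gives C(8,3) = 56; x_2 ≥ 3 gives C(14,3) = 364; x_3 ≥ 8 gives C(9,3) = 84; x_4 ≥ 3 gives C(14,3) = 364. Together 868.
Add back pairs where two caps are both exceeded: 10 + 0 + 10 + 20 + 165 + 20 = 225.
Subtract triples: 0 + 0 + 0 + 1 = 1.
By inclusion–exclusion the count is 680 − 868 + 225 − 1 = 36.

36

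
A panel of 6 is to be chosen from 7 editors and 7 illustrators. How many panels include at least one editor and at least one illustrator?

2989

With no constraint there are C(14,6) = 3003 possible selections.
Subtract selections that omit an entire group: no editors → C(7,6) = 7; no illustrators → C(7,6) = 7.
Both groups omitted at once is impossible, so 3003 − 14 = 2989.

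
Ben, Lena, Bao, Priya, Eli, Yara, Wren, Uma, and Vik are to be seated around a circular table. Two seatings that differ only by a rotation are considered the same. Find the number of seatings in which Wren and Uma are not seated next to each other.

30240

All circular seatings of 9 people number (8)! = 40320.
Those with Wren next to Uma: fuse the pair into one unit and seat 8 units around a circle — 2·(7)! = 10080.
Subtracting, 40320 − 10080 = 30240.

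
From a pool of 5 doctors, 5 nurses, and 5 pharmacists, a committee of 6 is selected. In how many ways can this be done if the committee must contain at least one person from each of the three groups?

4375

Unrestricted: C(15,6) = 5005 ways to pick any 6 of the 15.
Subtract selections that omit an entire group: no doctors → C(10,6) = 210; no nurses → C(10,6) = 210; no pharmacists → C(10,6) = 210.
Add back selections omitting two groups (i.e. drawn from a single group): C(5,6) + C(5,6) + C(5,6) = 0.
By inclusion–exclusion: 5005 − 630 + 0 = 4375.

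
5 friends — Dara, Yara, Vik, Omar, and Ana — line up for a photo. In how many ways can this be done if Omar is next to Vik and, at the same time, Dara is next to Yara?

Treat {Omar,Vik} as one block (2 orders) and {Dara,Yara} as another (2 orders).
That leaves 3 units to arrange: 2 × 2 × 3! = 4 × 6 = 24.

24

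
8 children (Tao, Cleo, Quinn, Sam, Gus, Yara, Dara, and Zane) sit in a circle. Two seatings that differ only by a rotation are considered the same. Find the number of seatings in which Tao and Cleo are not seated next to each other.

3600

Without the restriction there are (7)! = 5040 seatings.
Those with Tao next to Cleo: fuse the pair into one unit and seat 7 units around a circle — 2·(6)! = 1440.
Subtracting, 5040 − 1440 = 3600.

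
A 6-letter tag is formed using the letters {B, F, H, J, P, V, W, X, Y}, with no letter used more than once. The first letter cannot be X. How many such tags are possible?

The first letter has 9−1 = 8 choices (anything except X).
The remaining 5 letters are filled from the other 8 symbols without repetition: 8 × 7 × 6 × 5 × 4 = 6720.
Total: 8 × 6720 = 53760.

53760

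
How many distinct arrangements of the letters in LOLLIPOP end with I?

210

Fix I in the last position and arrange the remaining 7 letters.
Those 7 letters have L appearing 3 times, O appearing twice, and P appearing twice, giving (7)!/(3!·2!·2!) = 210.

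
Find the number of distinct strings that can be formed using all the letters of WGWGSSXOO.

22680

The 9 letters of WGWGSSXOO have repeats: G appearing twice, O appearing twice, S appearing twice, and W appearing twice.
So there are 9! / (2!·2!·2!·2!) = 22680 distinguishable arrangements.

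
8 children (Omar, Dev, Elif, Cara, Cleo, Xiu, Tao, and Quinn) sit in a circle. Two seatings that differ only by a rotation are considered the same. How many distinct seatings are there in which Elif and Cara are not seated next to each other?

3600

Without the restriction there are (7)! = 5040 seatings.
Those with Elif next to Cara: fuse the pair into one unit and seat 7 units around a circle — 2·(6)! = 1440.
Subtracting, 5040 − 1440 = 3600.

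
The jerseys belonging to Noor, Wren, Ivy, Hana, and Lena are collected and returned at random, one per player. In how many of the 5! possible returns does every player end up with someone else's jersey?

Count assignments avoiding every fixed point. For any j of the 5 players fixed to their old jersey, the other 5−j can be arranged in (5−j)! ways.
By inclusion–exclusion this is Σ_{j=0}^{5} (−1)^j C(5,j)·(5−j)!.
Computing: 120 − 120 + 60 − 20 + 5 − 1 = 44.

44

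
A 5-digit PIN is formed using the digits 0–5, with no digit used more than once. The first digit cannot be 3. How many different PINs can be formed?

600

The first digit has 6−1 = 5 choices (anything except 3).
The remaining 4 digits are filled from the other 5 symbols without repetition: 5 × 4 × 3 × 2 = 120.
Total: 5 × 120 = 600.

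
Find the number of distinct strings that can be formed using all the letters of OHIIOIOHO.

1260

The 9 letters of OHIIOIOHO have repeats: H appearing twice, I appearing 3 times, and O appearing 4 times.
Dividing 9! = 362880 by 4!·3!·2! = 288 for the repeated letters gives 1260.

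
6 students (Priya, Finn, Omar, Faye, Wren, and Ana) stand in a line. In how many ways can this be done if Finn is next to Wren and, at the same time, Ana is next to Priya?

Treat {Finn,Wren} as one block (2 orders) and {Ana,Priya} as another (2 orders).
That leaves 4 units to arrange: 2 × 2 × 4! = 4 × 24 = 96.

96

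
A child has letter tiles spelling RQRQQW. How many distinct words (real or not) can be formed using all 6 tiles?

Letter multiplicities in RQRQQW: Q×3, R×2, W×1.
The number of distinct arrangements is 6!/(3!·2!) = 720/12 = 60.

60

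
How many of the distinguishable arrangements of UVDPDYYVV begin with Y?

3360

Fix Y in the first position and arrange the remaining 8 letters.
Those 8 letters have D appearing twice and V appearing 3 times, giving (8)!/(3!·2!) = 3360.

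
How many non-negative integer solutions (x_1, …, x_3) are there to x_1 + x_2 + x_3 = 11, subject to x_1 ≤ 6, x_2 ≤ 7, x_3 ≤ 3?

18

Without the upper bounds there are C(13,2) = 78 ways to split 11 among 3 variables.
Subtract solutions that violate a single cap (substitute x_i' = x_i − (cap_i+1)): x_1 ≥ 7 gives C(6,2) = 15; x_2 ≥ 8 gives C(5,2) = 10; x_3 ≥ 4 gives C(9,2) = 36. Together 61.
Add back pairs where two caps are both exceeded: 0 + 1 + 0 = 1.
By inclusion–exclusion the count is 78 − 61 + 1 = 18.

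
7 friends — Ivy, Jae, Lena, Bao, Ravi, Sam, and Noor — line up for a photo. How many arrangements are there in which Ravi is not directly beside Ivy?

3600

Of the 7! = 5040 arrangements, those with Ravi and Ivy adjacent number 2 × 6! = 1440 (treat the pair as a block with 2 internal orders).
Complementary counting: 5040 − 1440 = 3600.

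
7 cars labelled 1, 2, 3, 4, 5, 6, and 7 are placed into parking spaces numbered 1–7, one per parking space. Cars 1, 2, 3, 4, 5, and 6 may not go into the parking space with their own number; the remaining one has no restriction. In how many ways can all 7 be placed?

2119

Let Aᵢ (for 1 ≤ i ≤ 6) be the placements that put car i in its forbidden parking space. Any j of these fix j positions, leaving (7−j)! ways to fill the rest, and there are C(6,j) ways to pick which j.
By inclusion–exclusion, the number of valid placements is Σ_{j=0}^{6} (−1)^j C(6,j)·(7−j)!.
Computing: 5040 − 4320 + 1800 − 480 + 90 − 12 + 1 = 2119.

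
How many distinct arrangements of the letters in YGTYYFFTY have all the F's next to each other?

840

Treat the 2 copies of F as a single block. The multiset to arrange is then {FF, G, T, T, Y, Y, Y, Y}, 8 items in all.
That gives (8)!/(4!·2!) = 840 arrangements.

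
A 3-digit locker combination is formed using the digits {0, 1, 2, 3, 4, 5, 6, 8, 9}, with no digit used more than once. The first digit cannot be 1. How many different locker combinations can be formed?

The first digit has 9−1 = 8 choices (anything except 1).
The remaining 2 digits are filled from the other 8 symbols without repetition: 8 × 7 = 56.
Total: 8 × 56 = 448.

448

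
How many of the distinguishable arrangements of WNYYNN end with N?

Fix N in the last position and arrange the remaining 5 letters.
Those 5 letters have N appearing twice and Y appearing twice, giving (5)!/(2!·2!) = 30.

30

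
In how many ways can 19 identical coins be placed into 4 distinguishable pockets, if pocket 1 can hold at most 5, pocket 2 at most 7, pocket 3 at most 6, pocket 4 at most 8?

Ignoring the caps, the number of non-negative solutions to x_1+…+x_4 = 19 is C(22,3) = 1540.
Subtract solutions that violate a single cap (substitute x_i' = x_i − (cap_i+1)): x_1 ≥ 6 gives C(16,3) = 560; x_2 ≥ 8 gives C(14,3) = 364; x_3 ≥ 7 gives C(15,3) = 455; x_4 ≥ 9 gives C(13,3) = 286. Together 1665.
Add back pairs where two caps are both exceeded: 56 + 84 + 35 + 35 + 10 + 20 = 240.
By inclusion–exclusion the count is 1540 − 1665 + 240 = 115.

115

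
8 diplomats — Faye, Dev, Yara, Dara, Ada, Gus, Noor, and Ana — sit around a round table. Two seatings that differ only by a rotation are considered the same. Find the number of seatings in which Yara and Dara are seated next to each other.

1440

Glue Yara and Dara into a block (2 internal orders). Seating 7 units around a circle gives (6)! arrangements.
So 2 × (6)! = 2 × 720 = 1440.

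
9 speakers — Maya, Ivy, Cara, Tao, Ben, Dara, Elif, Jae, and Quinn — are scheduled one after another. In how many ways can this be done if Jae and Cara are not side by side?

Of the 9! = 362880 arrangements, those with Jae and Cara adjacent number 2 × 8! = 80640 (treat the pair as a block with 2 internal orders).
Complementary counting: 362880 − 80640 = 282240.

282240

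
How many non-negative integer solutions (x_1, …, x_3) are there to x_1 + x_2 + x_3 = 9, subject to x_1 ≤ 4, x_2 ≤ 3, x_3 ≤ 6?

14

Ignoring the caps, the number of non-negative solutions to x_1+…+x_3 = 9 is C(11,2) = 55.
Subtract solutions that violate a single cap (substitute x_i' = x_i − (cap_i+1)): x_1 ≥ 5 gives C(6,2) = 15; x_2 ≥ 4 gives C(7,2) = 21; x_3 ≥ 7 gives C(4,2) = 6. Together 42.
Add back pairs where two caps are both exceeded: 1 + 0 + 0 = 1.
By inclusion–exclusion the count is 55 − 42 + 1 = 14.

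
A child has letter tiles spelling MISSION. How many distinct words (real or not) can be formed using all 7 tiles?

MISSION has 7 letters with I appearing twice and S appearing twice.
The number of distinct arrangements is 7!/(2!·2!) = 5040/4 = 1260.

1260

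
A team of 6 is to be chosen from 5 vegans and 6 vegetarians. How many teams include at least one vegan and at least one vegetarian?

Unrestricted: C(11,6) = 462 ways to pick any 6 of the 11.
Selections missing a whole group: no vegans → C(6,6) = 1; no vegetarians → C(5,6) = 0.
Both groups omitted at once is impossible, so 462 − 1 = 461.

461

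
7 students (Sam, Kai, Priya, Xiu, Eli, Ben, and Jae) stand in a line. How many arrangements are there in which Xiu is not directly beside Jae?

There are 7! = 5040 arrangements in all. If Xiu and Jae are adjacent, merging them into one block gives 2·(6)! = 1440 arrangements.
Complementary counting: 5040 − 1440 = 3600.

3600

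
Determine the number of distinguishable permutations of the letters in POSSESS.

POSSESS has 7 letters with S appearing 4 times.
The number of distinct arrangements is 7!/(4!) = 5040/24 = 210.

210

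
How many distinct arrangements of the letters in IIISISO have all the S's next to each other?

30

Treat the 2 copies of S as a single block. The multiset to arrange is then {SS, I, I, I, I, O}, 6 items in all.
That gives (6)!/(4!) = 30 arrangements.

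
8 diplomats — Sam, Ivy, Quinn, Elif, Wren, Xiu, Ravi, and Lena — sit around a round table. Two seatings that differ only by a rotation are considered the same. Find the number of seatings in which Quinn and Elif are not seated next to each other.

3600

All circular seatings of 8 people number (7)! = 5040.
Those with Quinn next to Elif: fuse the pair into one unit and seat 7 units around a circle — 2·(6)! = 1440.
Subtracting, 5040 − 1440 = 3600.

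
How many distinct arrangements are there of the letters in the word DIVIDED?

420

DIVIDED has 7 letters with D appearing 3 times and I appearing twice.
The number of distinct arrangements is 7!/(3!·2!) = 5040/12 = 420.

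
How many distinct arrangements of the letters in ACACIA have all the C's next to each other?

20

Treat the 2 copies of C as a single block. The multiset to arrange is then {CC, A, A, A, I}, 5 items in all.
That gives (5)!/(3!) = 20 arrangements.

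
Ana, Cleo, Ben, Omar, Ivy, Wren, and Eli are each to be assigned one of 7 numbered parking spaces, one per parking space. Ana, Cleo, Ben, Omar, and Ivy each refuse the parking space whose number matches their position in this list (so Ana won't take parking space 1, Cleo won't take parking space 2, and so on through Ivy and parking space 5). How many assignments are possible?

2428

Let Aᵢ (for 1 ≤ i ≤ 5) be the placements that put person i in their forbidden parking space. Any j of these fix j positions, leaving (7−j)! ways to fill the rest, and there are C(5,j) ways to pick which j.
By inclusion–exclusion, the number of valid placements is Σ_{j=0}^{5} (−1)^j C(5,j)·(7−j)!.
Computing: 5040 − 3600 + 1200 − 240 + 30 − 2 = 2428.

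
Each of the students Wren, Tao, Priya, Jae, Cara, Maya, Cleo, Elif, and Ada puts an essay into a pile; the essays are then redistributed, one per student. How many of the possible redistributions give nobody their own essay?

133496

Count assignments avoiding every fixed point. For any j of the 9 students fixed to their own essay, the other 9−j can be arranged in (9−j)! ways.
By inclusion–exclusion this is Σ_{j=0}^{9} (−1)^j C(9,j)·(9−j)!.
Computing: 362880 − 362880 + 181440 − 60480 + 15120 − 3024 + 504 − 72 + 9 − 1 = 133496.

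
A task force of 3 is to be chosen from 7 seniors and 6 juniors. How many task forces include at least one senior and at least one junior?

231

Unrestricted: C(13,3) = 286 ways to pick any 3 of the 13.
Subtract selections that omit an entire group: no seniors → C(6,3) = 20; no juniors → C(7,3) = 35.
Both groups omitted at once is impossible, so 286 − 55 = 231.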